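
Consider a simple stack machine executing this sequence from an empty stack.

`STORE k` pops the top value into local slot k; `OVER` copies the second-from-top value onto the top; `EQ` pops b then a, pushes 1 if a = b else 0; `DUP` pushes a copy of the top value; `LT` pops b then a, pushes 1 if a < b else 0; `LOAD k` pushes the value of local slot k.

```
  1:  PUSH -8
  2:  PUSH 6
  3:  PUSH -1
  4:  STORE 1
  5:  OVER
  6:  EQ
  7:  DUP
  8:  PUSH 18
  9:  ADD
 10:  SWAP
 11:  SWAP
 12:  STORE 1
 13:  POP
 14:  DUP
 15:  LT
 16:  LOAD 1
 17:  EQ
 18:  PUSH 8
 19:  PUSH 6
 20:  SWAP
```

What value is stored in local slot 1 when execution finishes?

18

PUSH -8  -8
PUSH 6   -8 6
PUSH -1  -8 6 -1
STORE 1  -8 6
OVER     -8 6 -8
EQ       -8 0
DUP      -8 0 0
PUSH 18  -8 0 0 18
ADD      -8 0 18
SWAP     -8 18 0
SWAP     -8 0 18
STORE 1  -8 0
POP      -8
DUP      -8 -8
LT       0
LOAD 1   0 18
EQ       0
PUSH 8   0 8
PUSH 6   0 8 6
SWAP     0 6 8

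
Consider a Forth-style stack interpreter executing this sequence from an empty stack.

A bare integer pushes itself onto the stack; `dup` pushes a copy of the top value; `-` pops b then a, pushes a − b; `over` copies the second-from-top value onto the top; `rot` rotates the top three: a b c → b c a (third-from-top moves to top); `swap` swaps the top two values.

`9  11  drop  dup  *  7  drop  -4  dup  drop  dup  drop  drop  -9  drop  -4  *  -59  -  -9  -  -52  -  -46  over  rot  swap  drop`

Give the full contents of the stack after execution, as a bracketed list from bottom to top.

[-46, -204]

9    -> 9
11   -> 9 11
drop -> 9
dup  -> 9 9
*    -> 81
7    -> 81 7
drop -> 81
-4   -> 81 -4
dup  -> 81 -4 -4
drop -> 81 -4
dup  -> 81 -4 -4
drop -> 81 -4
drop -> 81
-9   -> 81 -9
drop -> 81
-4   -> 81 -4
*    -> -324
-59  -> -324 -59
-    -> -265
-9   -> -265 -9
-    -> -256
-52  -> -256 -52
-    -> -204
-46  -> -204 -46
over -> -204 -46 -204
rot  -> -46 -204 -204
swap -> -46 -204 -204
drop -> -46 -204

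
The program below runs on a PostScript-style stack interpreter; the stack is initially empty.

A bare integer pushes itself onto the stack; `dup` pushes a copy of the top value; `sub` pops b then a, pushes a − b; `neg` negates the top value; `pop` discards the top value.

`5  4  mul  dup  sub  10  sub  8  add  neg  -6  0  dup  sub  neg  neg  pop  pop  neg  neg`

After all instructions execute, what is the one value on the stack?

2

5   -> [5]
4   -> [5, 4]
mul -> [20]
dup -> [20, 20]
sub -> [0]
10  -> [0, 10]
sub -> [-10]
8   -> [-10, 8]
add -> [-2]
neg -> [2]
-6  -> [2, -6]
0   -> [2, -6, 0]
dup -> [2, -6, 0, 0]
sub -> [2, -6, 0]
neg -> [2, -6, 0]
neg -> [2, -6, 0]
pop -> [2, -6]
pop -> [2]
neg -> [-2]
neg -> [2]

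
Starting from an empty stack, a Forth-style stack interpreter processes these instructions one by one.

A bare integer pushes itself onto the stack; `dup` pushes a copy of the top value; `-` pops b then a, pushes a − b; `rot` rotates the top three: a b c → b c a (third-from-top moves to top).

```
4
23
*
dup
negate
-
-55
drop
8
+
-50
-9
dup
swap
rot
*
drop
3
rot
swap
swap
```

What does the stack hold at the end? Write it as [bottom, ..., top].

4       4
23      4 23
*       92
dup     92 92
negate  92 -92
-       184
-55     184 -55
drop    184
8       184 8
+       192
-50     192 -50
-9      192 -50 -9
dup     192 -50 -9 -9
swap    192 -50 -9 -9
rot     192 -9 -9 -50
*       192 -9 450
drop    192 -9
3       192 -9 3
rot     -9 3 192
swap    -9 192 3
swap    -9 3 192

[-9, 3, 192]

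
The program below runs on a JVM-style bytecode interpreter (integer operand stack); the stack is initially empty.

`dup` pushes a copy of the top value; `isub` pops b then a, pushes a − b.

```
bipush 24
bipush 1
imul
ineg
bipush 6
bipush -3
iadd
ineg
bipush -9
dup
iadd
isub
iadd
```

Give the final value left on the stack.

-9

bipush 24 : [24]
bipush 1  : [24, 1]
imul      : [24]
ineg      : [-24]
bipush 6  : [-24, 6]
bipush -3 : [-24, 6, -3]
iadd      : [-24, 3]
ineg      : [-24, -3]
bipush -9 : [-24, -3, -9]
dup       : [-24, -3, -9, -9]
iadd      : [-24, -3, -18]
isub      : [-24, 15]
iadd      : [-9]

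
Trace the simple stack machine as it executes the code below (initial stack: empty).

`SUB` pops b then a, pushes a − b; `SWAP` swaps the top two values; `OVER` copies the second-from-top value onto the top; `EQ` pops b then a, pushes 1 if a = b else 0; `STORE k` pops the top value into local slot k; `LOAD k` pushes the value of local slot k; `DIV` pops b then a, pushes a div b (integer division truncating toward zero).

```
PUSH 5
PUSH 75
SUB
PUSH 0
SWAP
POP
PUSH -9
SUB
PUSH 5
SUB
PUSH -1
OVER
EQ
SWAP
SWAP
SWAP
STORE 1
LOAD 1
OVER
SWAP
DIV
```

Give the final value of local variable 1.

PUSH 5  : 5
PUSH 75 : 5 75
SUB     : -70
PUSH 0  : -70 0
SWAP    : 0 -70
POP     : 0
PUSH -9 : 0 -9
SUB     : 9
PUSH 5  : 9 5
SUB     : 4
PUSH -1 : 4 -1
OVER    : 4 -1 4
EQ      : 4 0
SWAP    : 0 4
SWAP    : 4 0
SWAP    : 0 4
STORE 1 : 0
LOAD 1  : 0 4
OVER    : 0 4 0
SWAP    : 0 0 4
DIV     : 0 0

4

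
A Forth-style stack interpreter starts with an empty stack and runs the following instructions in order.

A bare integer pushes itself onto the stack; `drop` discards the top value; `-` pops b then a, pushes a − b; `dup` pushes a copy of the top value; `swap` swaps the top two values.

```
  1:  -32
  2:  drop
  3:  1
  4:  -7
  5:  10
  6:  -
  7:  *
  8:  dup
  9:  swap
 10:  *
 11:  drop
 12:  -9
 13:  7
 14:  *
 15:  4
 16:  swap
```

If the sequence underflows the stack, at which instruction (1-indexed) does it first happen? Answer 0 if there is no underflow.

-32  → [-32]
drop → []
1    → [1]
-7   → [1, -7]
10   → [1, -7, 10]
-    → [1, -17]
*    → [-17]
dup  → [-17, -17]
swap → [-17, -17]
*    → [289]
drop → []
-9   → [-9]
7    → [-9, 7]
*    → [-63]
4    → [-63, 4]
swap → [4, -63]

0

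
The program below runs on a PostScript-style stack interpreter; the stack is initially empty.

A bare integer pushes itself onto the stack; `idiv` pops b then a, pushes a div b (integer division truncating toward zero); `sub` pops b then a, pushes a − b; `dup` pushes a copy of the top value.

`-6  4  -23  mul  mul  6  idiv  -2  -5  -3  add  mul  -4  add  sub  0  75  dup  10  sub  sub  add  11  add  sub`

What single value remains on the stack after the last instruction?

-6   → -6
4    → -6 4
-23  → -6 4 -23
mul  → -6 -92
mul  → 552
6    → 552 6
idiv → 92
-2   → 92 -2
-5   → 92 -2 -5
-3   → 92 -2 -5 -3
add  → 92 -2 -8
mul  → 92 16
-4   → 92 16 -4
add  → 92 12
sub  → 80
0    → 80 0
75   → 80 0 75
dup  → 80 0 75 75
10   → 80 0 75 75 10
sub  → 80 0 75 65
sub  → 80 0 10
add  → 80 10
11   → 80 10 11
add  → 80 21
sub  → 59

59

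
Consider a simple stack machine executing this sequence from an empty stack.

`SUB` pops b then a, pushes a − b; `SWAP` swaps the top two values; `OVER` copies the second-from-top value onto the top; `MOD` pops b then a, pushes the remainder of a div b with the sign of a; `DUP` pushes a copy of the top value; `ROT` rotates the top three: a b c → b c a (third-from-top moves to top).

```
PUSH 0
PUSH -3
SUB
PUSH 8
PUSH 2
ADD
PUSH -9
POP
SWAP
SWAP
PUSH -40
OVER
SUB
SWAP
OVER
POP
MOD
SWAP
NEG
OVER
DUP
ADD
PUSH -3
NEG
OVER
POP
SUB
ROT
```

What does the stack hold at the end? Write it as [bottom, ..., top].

PUSH 0    [0]
PUSH -3   [0, -3]
SUB       [3]
PUSH 8    [3, 8]
PUSH 2    [3, 8, 2]
ADD       [3, 10]
PUSH -9   [3, 10, -9]
POP       [3, 10]
SWAP      [10, 3]
SWAP      [3, 10]
PUSH -40  [3, 10, -40]
OVER      [3, 10, -40, 10]
SUB       [3, 10, -50]
SWAP      [3, -50, 10]
OVER      [3, -50, 10, -50]
POP       [3, -50, 10]
MOD       [3, 0]
SWAP      [0, 3]
NEG       [0, -3]
OVER      [0, -3, 0]
DUP       [0, -3, 0, 0]
ADD       [0, -3, 0]
PUSH -3   [0, -3, 0, -3]
NEG       [0, -3, 0, 3]
OVER      [0, -3, 0, 3, 0]
POP       [0, -3, 0, 3]
SUB       [0, -3, -3]
ROT       [-3, -3, 0]

[-3, -3, 0]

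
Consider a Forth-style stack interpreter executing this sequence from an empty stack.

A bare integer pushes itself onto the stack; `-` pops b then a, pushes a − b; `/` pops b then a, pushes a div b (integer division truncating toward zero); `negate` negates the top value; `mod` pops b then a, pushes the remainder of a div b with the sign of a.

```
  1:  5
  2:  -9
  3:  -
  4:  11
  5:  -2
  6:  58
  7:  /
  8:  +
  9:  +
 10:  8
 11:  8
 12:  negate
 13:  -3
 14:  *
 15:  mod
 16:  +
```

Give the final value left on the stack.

33

5       5
-9      5 -9
-       14
11      14 11
-2      14 11 -2
58      14 11 -2 58
/       14 11 0
+       14 11
+       25
8       25 8
8       25 8 8
negate  25 8 -8
-3      25 8 -8 -3
*       25 8 24
mod     25 8
+       33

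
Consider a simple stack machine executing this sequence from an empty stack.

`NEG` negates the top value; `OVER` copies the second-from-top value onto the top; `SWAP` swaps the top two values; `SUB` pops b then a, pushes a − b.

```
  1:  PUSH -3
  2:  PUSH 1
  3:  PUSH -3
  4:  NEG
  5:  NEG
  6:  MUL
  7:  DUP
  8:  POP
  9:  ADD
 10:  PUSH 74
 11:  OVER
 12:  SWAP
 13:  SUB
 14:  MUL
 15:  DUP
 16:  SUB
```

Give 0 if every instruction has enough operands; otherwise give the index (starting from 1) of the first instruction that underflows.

0

PUSH -3 → -3
PUSH 1  → -3 1
PUSH -3 → -3 1 -3
NEG     → -3 1 3
NEG     → -3 1 -3
MUL     → -3 -3
DUP     → -3 -3 -3
POP     → -3 -3
ADD     → -6
PUSH 74 → -6 74
OVER    → -6 74 -6
SWAP    → -6 -6 74
SUB     → -6 -80
MUL     → 480
DUP     → 480 480
SUB     → 0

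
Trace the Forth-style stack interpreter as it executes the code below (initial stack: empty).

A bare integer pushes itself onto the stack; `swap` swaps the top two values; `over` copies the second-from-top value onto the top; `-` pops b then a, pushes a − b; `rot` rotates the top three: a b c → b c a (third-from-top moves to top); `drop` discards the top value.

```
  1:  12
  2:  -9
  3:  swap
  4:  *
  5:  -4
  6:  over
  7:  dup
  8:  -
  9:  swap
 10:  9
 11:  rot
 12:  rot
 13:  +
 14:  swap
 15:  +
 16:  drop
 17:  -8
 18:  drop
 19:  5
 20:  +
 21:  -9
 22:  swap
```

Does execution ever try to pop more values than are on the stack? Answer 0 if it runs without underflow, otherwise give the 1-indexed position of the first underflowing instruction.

12   -> [12]
-9   -> [12, -9]
swap -> [-9, 12]
*    -> [-108]
-4   -> [-108, -4]
over -> [-108, -4, -108]
dup  -> [-108, -4, -108, -108]
-    -> [-108, -4, 0]
swap -> [-108, 0, -4]
9    -> [-108, 0, -4, 9]
rot  -> [-108, -4, 9, 0]
rot  -> [-108, 9, 0, -4]
+    -> [-108, 9, -4]
swap -> [-108, -4, 9]
+    -> [-108, 5]
drop -> [-108]
-8   -> [-108, -8]
drop -> [-108]
5    -> [-108, 5]
+    -> [-103]
-9   -> [-103, -9]
swap -> [-9, -103]

0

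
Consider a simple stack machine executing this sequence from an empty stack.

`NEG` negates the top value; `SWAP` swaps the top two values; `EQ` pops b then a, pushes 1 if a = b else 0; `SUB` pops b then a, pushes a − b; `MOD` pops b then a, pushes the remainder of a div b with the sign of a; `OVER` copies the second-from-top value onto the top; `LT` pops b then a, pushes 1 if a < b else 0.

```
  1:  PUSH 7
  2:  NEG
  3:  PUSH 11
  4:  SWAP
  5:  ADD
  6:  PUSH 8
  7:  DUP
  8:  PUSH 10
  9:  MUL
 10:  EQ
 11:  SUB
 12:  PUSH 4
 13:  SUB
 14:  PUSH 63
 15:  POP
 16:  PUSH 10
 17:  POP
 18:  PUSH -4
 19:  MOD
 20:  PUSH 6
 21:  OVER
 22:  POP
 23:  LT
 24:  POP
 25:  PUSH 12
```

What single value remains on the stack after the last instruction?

PUSH 7  → 7
NEG     → -7
PUSH 11 → -7 11
SWAP    → 11 -7
ADD     → 4
PUSH 8  → 4 8
DUP     → 4 8 8
PUSH 10 → 4 8 8 10
MUL     → 4 8 80
EQ      → 4 0
SUB     → 4
PUSH 4  → 4 4
SUB     → 0
PUSH 63 → 0 63
POP     → 0
PUSH 10 → 0 10
POP     → 0
PUSH -4 → 0 -4
MOD     → 0
PUSH 6  → 0 6
OVER    → 0 6 0
POP     → 0 6
LT      → 1
POP     → (empty)
PUSH 12 → 12

12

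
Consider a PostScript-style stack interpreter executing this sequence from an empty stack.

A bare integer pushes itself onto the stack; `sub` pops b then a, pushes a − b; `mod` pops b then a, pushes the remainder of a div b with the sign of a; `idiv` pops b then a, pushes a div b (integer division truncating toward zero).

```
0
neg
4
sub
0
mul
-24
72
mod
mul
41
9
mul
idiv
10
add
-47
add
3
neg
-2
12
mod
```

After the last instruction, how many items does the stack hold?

0     [0]
neg   [0]
4     [0, 4]
sub   [-4]
0     [-4, 0]
mul   [0]
-24   [0, -24]
72    [0, -24, 72]
mod   [0, -24]
mul   [0]
41    [0, 41]
9     [0, 41, 9]
mul   [0, 369]
idiv  [0]
10    [0, 10]
add   [10]
-47   [10, -47]
add   [-37]
3     [-37, 3]
neg   [-37, -3]
-2    [-37, -3, -2]
12    [-37, -3, -2, 12]
mod   [-37, -3, -2]

3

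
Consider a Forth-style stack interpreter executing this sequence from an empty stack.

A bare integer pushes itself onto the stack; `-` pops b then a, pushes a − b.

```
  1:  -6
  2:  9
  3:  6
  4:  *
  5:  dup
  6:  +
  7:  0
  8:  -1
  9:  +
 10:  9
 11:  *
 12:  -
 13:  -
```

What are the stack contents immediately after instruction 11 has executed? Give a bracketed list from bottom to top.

[-6, 108, -9]

-6  : [-6]
9   : [-6, 9]
6   : [-6, 9, 6]
*   : [-6, 54]
dup : [-6, 54, 54]
+   : [-6, 108]
0   : [-6, 108, 0]
-1  : [-6, 108, 0, -1]
+   : [-6, 108, -1]
9   : [-6, 108, -1, 9]
*   : [-6, 108, -9]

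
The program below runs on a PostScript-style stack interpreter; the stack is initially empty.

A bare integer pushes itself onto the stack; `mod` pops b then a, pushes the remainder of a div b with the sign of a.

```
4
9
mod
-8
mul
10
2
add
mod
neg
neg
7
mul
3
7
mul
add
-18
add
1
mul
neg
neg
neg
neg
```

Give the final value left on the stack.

-53

4   → [4]
9   → [4, 9]
mod → [4]
-8  → [4, -8]
mul → [-32]
10  → [-32, 10]
2   → [-32, 10, 2]
add → [-32, 12]
mod → [-8]
neg → [8]
neg → [-8]
7   → [-8, 7]
mul → [-56]
3   → [-56, 3]
7   → [-56, 3, 7]
mul → [-56, 21]
add → [-35]
-18 → [-35, -18]
add → [-53]
1   → [-53, 1]
mul → [-53]
neg → [53]
neg → [-53]
neg → [53]
neg → [-53]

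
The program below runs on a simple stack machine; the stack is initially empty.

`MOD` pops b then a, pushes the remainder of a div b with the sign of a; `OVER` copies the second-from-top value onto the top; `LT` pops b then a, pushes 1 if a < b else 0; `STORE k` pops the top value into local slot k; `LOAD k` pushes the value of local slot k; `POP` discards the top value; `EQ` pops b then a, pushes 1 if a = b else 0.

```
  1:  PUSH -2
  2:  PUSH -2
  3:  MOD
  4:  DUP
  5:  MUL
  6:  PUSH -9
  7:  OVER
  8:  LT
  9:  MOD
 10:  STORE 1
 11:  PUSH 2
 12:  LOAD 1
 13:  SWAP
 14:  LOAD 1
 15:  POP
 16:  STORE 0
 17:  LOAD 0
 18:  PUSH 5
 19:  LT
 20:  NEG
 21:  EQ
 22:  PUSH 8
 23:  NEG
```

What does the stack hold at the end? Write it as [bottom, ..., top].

[0, -8]

PUSH -2 → [-2]
PUSH -2 → [-2, -2]
MOD     → [0]
DUP     → [0, 0]
MUL     → [0]
PUSH -9 → [0, -9]
OVER    → [0, -9, 0]
LT      → [0, 1]
MOD     → [0]
STORE 1 → []
PUSH 2  → [2]
LOAD 1  → [2, 0]
SWAP    → [0, 2]
LOAD 1  → [0, 2, 0]
POP     → [0, 2]
STORE 0 → [0]
LOAD 0  → [0, 2]
PUSH 5  → [0, 2, 5]
LT      → [0, 1]
NEG     → [0, -1]
EQ      → [0]
PUSH 8  → [0, 8]
NEG     → [0, -8]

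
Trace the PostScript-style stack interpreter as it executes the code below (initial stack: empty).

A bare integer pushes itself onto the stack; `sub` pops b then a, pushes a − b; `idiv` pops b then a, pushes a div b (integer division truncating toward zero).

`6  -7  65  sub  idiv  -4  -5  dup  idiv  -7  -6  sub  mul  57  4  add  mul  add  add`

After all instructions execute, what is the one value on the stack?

-65

6     6
-7    6 -7
65    6 -7 65
sub   6 -72
idiv  0
-4    0 -4
-5    0 -4 -5
dup   0 -4 -5 -5
idiv  0 -4 1
-7    0 -4 1 -7
-6    0 -4 1 -7 -6
sub   0 -4 1 -1
mul   0 -4 -1
57    0 -4 -1 57
4     0 -4 -1 57 4
add   0 -4 -1 61
mul   0 -4 -61
add   0 -65
add   -65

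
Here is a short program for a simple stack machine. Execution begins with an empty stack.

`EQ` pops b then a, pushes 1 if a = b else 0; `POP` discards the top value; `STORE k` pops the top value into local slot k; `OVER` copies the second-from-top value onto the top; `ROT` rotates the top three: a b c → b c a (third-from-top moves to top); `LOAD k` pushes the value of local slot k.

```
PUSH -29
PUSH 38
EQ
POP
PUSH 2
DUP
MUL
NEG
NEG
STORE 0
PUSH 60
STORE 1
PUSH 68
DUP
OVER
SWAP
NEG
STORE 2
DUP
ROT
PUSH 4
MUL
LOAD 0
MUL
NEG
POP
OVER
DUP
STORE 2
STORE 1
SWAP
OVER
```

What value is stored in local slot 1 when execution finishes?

68

PUSH -29  [-29]
PUSH 38   [-29, 38]
EQ        [0]
POP       []
PUSH 2    [2]
DUP       [2, 2]
MUL       [4]
NEG       [-4]
NEG       [4]
STORE 0   []
PUSH 60   [60]
STORE 1   []
PUSH 68   [68]
DUP       [68, 68]
OVER      [68, 68, 68]
SWAP      [68, 68, 68]
NEG       [68, 68, -68]
STORE 2   [68, 68]
DUP       [68, 68, 68]
ROT       [68, 68, 68]
PUSH 4    [68, 68, 68, 4]
MUL       [68, 68, 272]
LOAD 0    [68, 68, 272, 4]
MUL       [68, 68, 1088]
NEG       [68, 68, -1088]
POP       [68, 68]
OVER      [68, 68, 68]
DUP       [68, 68, 68, 68]
STORE 2   [68, 68, 68]
STORE 1   [68, 68]
SWAP      [68, 68]
OVER      [68, 68, 68]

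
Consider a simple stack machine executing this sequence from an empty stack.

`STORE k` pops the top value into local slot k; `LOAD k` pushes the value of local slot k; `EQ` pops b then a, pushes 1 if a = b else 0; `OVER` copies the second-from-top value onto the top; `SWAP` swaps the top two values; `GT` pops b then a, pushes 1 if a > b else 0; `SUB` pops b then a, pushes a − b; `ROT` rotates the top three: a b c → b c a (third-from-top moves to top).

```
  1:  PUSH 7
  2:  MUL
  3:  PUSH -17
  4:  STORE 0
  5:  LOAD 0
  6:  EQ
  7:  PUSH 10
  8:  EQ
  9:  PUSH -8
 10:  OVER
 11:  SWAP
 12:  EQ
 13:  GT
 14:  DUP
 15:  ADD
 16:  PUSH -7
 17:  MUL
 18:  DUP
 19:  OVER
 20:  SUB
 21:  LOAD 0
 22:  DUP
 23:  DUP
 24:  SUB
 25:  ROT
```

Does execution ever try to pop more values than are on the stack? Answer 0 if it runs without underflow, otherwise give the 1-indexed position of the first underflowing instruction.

PUSH 7 -> [7]
MUL  — needs 2 operands, stack has 1 → underflow

2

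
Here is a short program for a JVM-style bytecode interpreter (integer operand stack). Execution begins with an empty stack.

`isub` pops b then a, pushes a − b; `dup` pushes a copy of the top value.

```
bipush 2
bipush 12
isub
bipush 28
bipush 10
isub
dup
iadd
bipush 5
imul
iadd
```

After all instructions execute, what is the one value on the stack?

bipush 2  -> 2
bipush 12 -> 2 12
isub      -> -10
bipush 28 -> -10 28
bipush 10 -> -10 28 10
isub      -> -10 18
dup       -> -10 18 18
iadd      -> -10 36
bipush 5  -> -10 36 5
imul      -> -10 180
iadd      -> 170

170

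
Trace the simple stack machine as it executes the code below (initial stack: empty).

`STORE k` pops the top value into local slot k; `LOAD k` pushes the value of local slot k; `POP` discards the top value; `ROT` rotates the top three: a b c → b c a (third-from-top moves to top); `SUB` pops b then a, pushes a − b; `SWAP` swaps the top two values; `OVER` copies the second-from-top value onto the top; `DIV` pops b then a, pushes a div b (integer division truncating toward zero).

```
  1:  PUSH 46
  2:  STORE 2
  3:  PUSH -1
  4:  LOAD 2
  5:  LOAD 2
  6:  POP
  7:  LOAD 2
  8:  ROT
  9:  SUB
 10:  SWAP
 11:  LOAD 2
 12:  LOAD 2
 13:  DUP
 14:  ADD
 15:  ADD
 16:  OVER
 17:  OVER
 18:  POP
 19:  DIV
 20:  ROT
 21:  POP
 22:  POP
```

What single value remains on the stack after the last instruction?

46

PUSH 46 → 46
STORE 2 → (empty)
PUSH -1 → -1
LOAD 2  → -1 46
LOAD 2  → -1 46 46
POP     → -1 46
LOAD 2  → -1 46 46
ROT     → 46 46 -1
SUB     → 46 47
SWAP    → 47 46
LOAD 2  → 47 46 46
LOAD 2  → 47 46 46 46
DUP     → 47 46 46 46 46
ADD     → 47 46 46 92
ADD     → 47 46 138
OVER    → 47 46 138 46
OVER    → 47 46 138 46 138
POP     → 47 46 138 46
DIV     → 47 46 3
ROT     → 46 3 47
POP     → 46 3
POP     → 46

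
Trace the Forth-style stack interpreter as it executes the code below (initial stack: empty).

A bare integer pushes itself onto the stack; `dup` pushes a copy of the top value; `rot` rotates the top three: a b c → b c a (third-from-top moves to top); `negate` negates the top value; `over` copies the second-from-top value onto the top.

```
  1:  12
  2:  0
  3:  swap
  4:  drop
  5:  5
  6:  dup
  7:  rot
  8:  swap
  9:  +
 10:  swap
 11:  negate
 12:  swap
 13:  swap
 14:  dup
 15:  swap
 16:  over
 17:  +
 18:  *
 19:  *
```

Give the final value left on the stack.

12     -> 12
0      -> 12 0
swap   -> 0 12
drop   -> 0
5      -> 0 5
dup    -> 0 5 5
rot    -> 5 5 0
swap   -> 5 0 5
+      -> 5 5
swap   -> 5 5
negate -> 5 -5
swap   -> -5 5
swap   -> 5 -5
dup    -> 5 -5 -5
swap   -> 5 -5 -5
over   -> 5 -5 -5 -5
+      -> 5 -5 -10
*      -> 5 50
*      -> 250

250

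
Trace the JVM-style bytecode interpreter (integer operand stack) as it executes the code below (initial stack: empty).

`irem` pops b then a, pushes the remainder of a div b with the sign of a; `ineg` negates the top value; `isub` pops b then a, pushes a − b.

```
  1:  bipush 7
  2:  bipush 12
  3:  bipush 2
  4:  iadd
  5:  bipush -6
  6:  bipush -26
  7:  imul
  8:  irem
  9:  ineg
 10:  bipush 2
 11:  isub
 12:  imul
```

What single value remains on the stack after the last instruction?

-112

bipush 7   → [7]
bipush 12  → [7, 12]
bipush 2   → [7, 12, 2]
iadd       → [7, 14]
bipush -6  → [7, 14, -6]
bipush -26 → [7, 14, -6, -26]
imul       → [7, 14, 156]
irem       → [7, 14]
ineg       → [7, -14]
bipush 2   → [7, -14, 2]
isub       → [7, -16]
imul       → [-112]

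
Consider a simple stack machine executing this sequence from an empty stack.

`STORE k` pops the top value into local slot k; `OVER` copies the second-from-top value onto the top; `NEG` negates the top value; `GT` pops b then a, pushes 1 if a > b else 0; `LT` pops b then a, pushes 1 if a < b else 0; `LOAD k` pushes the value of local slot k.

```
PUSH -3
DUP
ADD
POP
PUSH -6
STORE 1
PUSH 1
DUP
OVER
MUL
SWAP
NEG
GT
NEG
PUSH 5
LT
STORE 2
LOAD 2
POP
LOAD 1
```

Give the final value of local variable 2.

1

PUSH -3  -3
DUP      -3 -3
ADD      -6
POP      (empty)
PUSH -6  -6
STORE 1  (empty)
PUSH 1   1
DUP      1 1
OVER     1 1 1
MUL      1 1
SWAP     1 1
NEG      1 -1
GT       1
NEG      -1
PUSH 5   -1 5
LT       1
STORE 2  (empty)
LOAD 2   1
POP      (empty)
LOAD 1   -6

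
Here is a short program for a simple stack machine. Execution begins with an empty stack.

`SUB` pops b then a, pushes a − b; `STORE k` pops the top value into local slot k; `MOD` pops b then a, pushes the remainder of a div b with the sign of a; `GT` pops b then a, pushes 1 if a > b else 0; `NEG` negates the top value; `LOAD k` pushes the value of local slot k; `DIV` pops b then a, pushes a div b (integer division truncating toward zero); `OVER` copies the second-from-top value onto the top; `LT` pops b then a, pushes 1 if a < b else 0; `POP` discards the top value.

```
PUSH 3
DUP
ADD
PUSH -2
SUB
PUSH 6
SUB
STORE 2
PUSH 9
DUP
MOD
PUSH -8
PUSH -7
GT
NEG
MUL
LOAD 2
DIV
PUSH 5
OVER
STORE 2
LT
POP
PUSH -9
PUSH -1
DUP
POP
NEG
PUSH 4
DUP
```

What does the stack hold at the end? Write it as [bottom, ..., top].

[-9, 1, 4, 4]

PUSH 3   3
DUP      3 3
ADD      6
PUSH -2  6 -2
SUB      8
PUSH 6   8 6
SUB      2
STORE 2  (empty)
PUSH 9   9
DUP      9 9
MOD      0
PUSH -8  0 -8
PUSH -7  0 -8 -7
GT       0 0
NEG      0 0
MUL      0
LOAD 2   0 2
DIV      0
PUSH 5   0 5
OVER     0 5 0
STORE 2  0 5
LT       1
POP      (empty)
PUSH -9  -9
PUSH -1  -9 -1
DUP      -9 -1 -1
POP      -9 -1
NEG      -9 1
PUSH 4   -9 1 4
DUP      -9 1 4 4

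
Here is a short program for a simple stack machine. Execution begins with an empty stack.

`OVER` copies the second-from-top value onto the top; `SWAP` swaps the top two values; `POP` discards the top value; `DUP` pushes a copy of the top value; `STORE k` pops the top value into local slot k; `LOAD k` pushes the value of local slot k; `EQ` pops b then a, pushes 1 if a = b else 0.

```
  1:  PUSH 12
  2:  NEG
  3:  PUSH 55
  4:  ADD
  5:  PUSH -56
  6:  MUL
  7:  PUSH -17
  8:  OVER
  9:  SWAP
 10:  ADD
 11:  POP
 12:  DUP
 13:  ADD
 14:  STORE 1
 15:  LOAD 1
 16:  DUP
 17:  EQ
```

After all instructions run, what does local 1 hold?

-4816

PUSH 12  → [12]
NEG      → [-12]
PUSH 55  → [-12, 55]
ADD      → [43]
PUSH -56 → [43, -56]
MUL      → [-2408]
PUSH -17 → [-2408, -17]
OVER     → [-2408, -17, -2408]
SWAP     → [-2408, -2408, -17]
ADD      → [-2408, -2425]
POP      → [-2408]
DUP      → [-2408, -2408]
ADD      → [-4816]
STORE 1  → []
LOAD 1   → [-4816]
DUP      → [-4816, -4816]
EQ       → [1]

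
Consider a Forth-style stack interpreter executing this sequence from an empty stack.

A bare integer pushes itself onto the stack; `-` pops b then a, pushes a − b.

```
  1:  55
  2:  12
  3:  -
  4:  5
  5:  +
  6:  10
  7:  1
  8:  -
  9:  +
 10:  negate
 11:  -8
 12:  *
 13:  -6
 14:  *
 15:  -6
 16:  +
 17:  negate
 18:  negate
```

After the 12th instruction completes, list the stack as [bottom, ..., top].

[456]

55     -> [55]
12     -> [55, 12]
-      -> [43]
5      -> [43, 5]
+      -> [48]
10     -> [48, 10]
1      -> [48, 10, 1]
-      -> [48, 9]
+      -> [57]
negate -> [-57]
-8     -> [-57, -8]
*      -> [456]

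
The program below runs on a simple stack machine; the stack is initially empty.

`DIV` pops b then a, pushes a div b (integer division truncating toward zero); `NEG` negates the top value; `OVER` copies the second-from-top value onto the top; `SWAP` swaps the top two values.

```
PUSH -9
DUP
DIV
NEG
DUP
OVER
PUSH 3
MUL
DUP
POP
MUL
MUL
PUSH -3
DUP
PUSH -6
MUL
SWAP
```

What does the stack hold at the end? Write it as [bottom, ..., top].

PUSH -9 → [-9]
DUP     → [-9, -9]
DIV     → [1]
NEG     → [-1]
DUP     → [-1, -1]
OVER    → [-1, -1, -1]
PUSH 3  → [-1, -1, -1, 3]
MUL     → [-1, -1, -3]
DUP     → [-1, -1, -3, -3]
POP     → [-1, -1, -3]
MUL     → [-1, 3]
MUL     → [-3]
PUSH -3 → [-3, -3]
DUP     → [-3, -3, -3]
PUSH -6 → [-3, -3, -3, -6]
MUL     → [-3, -3, 18]
SWAP    → [-3, 18, -3]

[-3, 18, -3]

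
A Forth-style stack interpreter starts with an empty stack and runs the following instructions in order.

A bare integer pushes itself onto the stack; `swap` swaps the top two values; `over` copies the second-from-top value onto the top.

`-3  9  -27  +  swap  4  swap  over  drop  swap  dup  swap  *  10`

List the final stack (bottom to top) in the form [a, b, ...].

[-18, -3, 16, 10]

-3   → [-3]
9    → [-3, 9]
-27  → [-3, 9, -27]
+    → [-3, -18]
swap → [-18, -3]
4    → [-18, -3, 4]
swap → [-18, 4, -3]
over → [-18, 4, -3, 4]
drop → [-18, 4, -3]
swap → [-18, -3, 4]
dup  → [-18, -3, 4, 4]
swap → [-18, -3, 4, 4]
*    → [-18, -3, 16]
10   → [-18, -3, 16, 10]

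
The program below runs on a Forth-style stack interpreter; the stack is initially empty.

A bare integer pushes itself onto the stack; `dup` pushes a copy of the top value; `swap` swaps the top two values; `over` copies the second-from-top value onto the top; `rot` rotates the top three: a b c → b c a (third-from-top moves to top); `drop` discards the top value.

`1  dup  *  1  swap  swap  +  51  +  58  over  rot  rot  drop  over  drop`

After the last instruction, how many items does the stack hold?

1    → [1]
dup  → [1, 1]
*    → [1]
1    → [1, 1]
swap → [1, 1]
swap → [1, 1]
+    → [2]
51   → [2, 51]
+    → [53]
58   → [53, 58]
over → [53, 58, 53]
rot  → [58, 53, 53]
rot  → [53, 53, 58]
drop → [53, 53]
over → [53, 53, 53]
drop → [53, 53]

2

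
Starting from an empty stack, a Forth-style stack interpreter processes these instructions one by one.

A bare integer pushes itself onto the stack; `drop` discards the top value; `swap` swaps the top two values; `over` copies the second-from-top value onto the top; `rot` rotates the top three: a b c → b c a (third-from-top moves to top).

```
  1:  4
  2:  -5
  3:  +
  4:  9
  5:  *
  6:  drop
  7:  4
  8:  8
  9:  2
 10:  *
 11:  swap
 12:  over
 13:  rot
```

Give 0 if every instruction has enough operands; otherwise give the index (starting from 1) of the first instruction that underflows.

4    : 4
-5   : 4 -5
+    : -1
9    : -1 9
*    : -9
drop : (empty)
4    : 4
8    : 4 8
2    : 4 8 2
*    : 4 16
swap : 16 4
over : 16 4 16
rot  : 4 16 16

0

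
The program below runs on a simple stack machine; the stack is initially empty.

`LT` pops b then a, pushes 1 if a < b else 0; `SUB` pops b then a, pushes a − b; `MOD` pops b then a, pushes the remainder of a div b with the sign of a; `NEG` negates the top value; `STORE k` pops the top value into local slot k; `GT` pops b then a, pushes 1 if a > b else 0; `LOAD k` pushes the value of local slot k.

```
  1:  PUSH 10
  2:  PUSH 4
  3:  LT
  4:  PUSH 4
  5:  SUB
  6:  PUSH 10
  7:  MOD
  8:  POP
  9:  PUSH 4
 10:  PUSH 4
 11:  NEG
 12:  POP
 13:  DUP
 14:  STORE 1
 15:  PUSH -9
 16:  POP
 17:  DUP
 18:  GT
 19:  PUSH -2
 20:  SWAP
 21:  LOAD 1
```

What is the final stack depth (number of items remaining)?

PUSH 10 → [10]
PUSH 4  → [10, 4]
LT      → [0]
PUSH 4  → [0, 4]
SUB     → [-4]
PUSH 10 → [-4, 10]
MOD     → [-4]
POP     → []
PUSH 4  → [4]
PUSH 4  → [4, 4]
NEG     → [4, -4]
POP     → [4]
DUP     → [4, 4]
STORE 1 → [4]
PUSH -9 → [4, -9]
POP     → [4]
DUP     → [4, 4]
GT      → [0]
PUSH -2 → [0, -2]
SWAP    → [-2, 0]
LOAD 1  → [-2, 0, 4]

3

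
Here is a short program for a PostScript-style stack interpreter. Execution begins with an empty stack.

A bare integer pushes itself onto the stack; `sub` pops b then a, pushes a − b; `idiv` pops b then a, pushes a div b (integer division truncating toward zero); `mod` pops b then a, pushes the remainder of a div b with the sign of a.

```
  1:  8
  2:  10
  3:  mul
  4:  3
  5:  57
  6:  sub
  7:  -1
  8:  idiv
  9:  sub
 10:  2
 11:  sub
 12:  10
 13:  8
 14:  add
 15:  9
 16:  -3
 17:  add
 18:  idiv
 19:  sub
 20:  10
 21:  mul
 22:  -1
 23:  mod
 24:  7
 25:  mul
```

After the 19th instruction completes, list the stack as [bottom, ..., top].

[21]

8    → 8
10   → 8 10
mul  → 80
3    → 80 3
57   → 80 3 57
sub  → 80 -54
-1   → 80 -54 -1
idiv → 80 54
sub  → 26
2    → 26 2
sub  → 24
10   → 24 10
8    → 24 10 8
add  → 24 18
9    → 24 18 9
-3   → 24 18 9 -3
add  → 24 18 6
idiv → 24 3
sub  → 21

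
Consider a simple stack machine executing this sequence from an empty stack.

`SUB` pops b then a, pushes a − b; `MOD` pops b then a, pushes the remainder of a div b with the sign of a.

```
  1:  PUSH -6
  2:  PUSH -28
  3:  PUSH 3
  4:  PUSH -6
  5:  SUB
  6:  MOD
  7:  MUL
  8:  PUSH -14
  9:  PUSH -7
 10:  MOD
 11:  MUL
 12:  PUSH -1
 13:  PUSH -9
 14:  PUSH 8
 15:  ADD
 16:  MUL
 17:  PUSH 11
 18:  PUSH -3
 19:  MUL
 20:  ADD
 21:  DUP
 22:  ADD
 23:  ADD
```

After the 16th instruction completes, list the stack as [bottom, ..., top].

[0, 1]

PUSH -6   -6
PUSH -28  -6 -28
PUSH 3    -6 -28 3
PUSH -6   -6 -28 3 -6
SUB       -6 -28 9
MOD       -6 -1
MUL       6
PUSH -14  6 -14
PUSH -7   6 -14 -7
MOD       6 0
MUL       0
PUSH -1   0 -1
PUSH -9   0 -1 -9
PUSH 8    0 -1 -9 8
ADD       0 -1 -1
MUL       0 1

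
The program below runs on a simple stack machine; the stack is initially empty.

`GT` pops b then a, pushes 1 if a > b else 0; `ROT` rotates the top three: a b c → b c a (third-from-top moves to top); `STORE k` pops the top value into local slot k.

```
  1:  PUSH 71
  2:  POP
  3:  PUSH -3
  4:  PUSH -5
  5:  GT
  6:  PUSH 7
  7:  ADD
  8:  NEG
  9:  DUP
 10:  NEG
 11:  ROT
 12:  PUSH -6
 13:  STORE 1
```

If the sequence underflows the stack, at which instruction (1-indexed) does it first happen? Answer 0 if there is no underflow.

PUSH 71 : [71]
POP     : []
PUSH -3 : [-3]
PUSH -5 : [-3, -5]
GT      : [1]
PUSH 7  : [1, 7]
ADD     : [8]
NEG     : [-8]
DUP     : [-8, -8]
NEG     : [-8, 8]
ROT  — needs 3 operands, stack has 2 → underflow

11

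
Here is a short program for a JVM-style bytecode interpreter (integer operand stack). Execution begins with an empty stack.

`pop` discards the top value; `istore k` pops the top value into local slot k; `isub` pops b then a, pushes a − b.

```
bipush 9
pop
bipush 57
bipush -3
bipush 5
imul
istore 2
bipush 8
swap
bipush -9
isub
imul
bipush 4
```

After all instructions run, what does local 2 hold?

bipush 9  : [9]
pop       : []
bipush 57 : [57]
bipush -3 : [57, -3]
bipush 5  : [57, -3, 5]
imul      : [57, -15]
istore 2  : [57]
bipush 8  : [57, 8]
swap      : [8, 57]
bipush -9 : [8, 57, -9]
isub      : [8, 66]
imul      : [528]
bipush 4  : [528, 4]

-15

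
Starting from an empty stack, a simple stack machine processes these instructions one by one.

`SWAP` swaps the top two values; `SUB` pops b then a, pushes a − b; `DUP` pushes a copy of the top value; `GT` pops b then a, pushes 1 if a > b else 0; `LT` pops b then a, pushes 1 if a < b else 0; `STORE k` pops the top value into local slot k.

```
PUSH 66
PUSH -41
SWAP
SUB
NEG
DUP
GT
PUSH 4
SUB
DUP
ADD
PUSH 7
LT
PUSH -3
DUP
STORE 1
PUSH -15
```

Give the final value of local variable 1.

PUSH 66  : [66]
PUSH -41 : [66, -41]
SWAP     : [-41, 66]
SUB      : [-107]
NEG      : [107]
DUP      : [107, 107]
GT       : [0]
PUSH 4   : [0, 4]
SUB      : [-4]
DUP      : [-4, -4]
ADD      : [-8]
PUSH 7   : [-8, 7]
LT       : [1]
PUSH -3  : [1, -3]
DUP      : [1, -3, -3]
STORE 1  : [1, -3]
PUSH -15 : [1, -3, -15]

-3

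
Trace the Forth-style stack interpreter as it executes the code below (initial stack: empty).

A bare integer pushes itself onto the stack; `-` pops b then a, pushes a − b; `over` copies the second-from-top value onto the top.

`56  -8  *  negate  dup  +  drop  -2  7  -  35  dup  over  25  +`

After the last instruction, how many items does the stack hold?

56      56
-8      56 -8
*       -448
negate  448
dup     448 448
+       896
drop    (empty)
-2      -2
7       -2 7
-       -9
35      -9 35
dup     -9 35 35
over    -9 35 35 35
25      -9 35 35 35 25
+       -9 35 35 60

4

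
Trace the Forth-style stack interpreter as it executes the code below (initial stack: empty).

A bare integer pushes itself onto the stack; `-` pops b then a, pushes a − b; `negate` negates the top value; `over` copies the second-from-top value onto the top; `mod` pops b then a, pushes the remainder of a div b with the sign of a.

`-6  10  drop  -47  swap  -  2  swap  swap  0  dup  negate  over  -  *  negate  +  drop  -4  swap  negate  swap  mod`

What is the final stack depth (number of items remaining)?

-6     → [-6]
10     → [-6, 10]
drop   → [-6]
-47    → [-6, -47]
swap   → [-47, -6]
-      → [-41]
2      → [-41, 2]
swap   → [2, -41]
swap   → [-41, 2]
0      → [-41, 2, 0]
dup    → [-41, 2, 0, 0]
negate → [-41, 2, 0, 0]
over   → [-41, 2, 0, 0, 0]
-      → [-41, 2, 0, 0]
*      → [-41, 2, 0]
negate → [-41, 2, 0]
+      → [-41, 2]
drop   → [-41]
-4     → [-41, -4]
swap   → [-4, -41]
negate → [-4, 41]
swap   → [41, -4]
mod    → [1]

1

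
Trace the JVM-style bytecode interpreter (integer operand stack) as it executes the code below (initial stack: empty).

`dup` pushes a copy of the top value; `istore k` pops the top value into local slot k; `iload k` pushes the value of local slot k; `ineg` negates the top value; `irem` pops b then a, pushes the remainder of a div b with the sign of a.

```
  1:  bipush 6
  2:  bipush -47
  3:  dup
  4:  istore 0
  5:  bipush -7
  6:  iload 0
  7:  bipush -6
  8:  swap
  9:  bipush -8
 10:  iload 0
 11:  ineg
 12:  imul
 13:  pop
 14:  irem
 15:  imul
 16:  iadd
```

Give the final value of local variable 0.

bipush 6   → 6
bipush -47 → 6 -47
dup        → 6 -47 -47
istore 0   → 6 -47
bipush -7  → 6 -47 -7
iload 0    → 6 -47 -7 -47
bipush -6  → 6 -47 -7 -47 -6
swap       → 6 -47 -7 -6 -47
bipush -8  → 6 -47 -7 -6 -47 -8
iload 0    → 6 -47 -7 -6 -47 -8 -47
ineg       → 6 -47 -7 -6 -47 -8 47
imul       → 6 -47 -7 -6 -47 -376
pop        → 6 -47 -7 -6 -47
irem       → 6 -47 -7 -6
imul       → 6 -47 42
iadd       → 6 -5

-47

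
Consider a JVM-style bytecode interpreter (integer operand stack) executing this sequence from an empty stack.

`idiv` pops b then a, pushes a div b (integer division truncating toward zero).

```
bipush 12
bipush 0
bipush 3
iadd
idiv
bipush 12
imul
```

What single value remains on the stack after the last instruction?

bipush 12 → 12
bipush 0  → 12 0
bipush 3  → 12 0 3
iadd      → 12 3
idiv      → 4
bipush 12 → 4 12
imul      → 48

48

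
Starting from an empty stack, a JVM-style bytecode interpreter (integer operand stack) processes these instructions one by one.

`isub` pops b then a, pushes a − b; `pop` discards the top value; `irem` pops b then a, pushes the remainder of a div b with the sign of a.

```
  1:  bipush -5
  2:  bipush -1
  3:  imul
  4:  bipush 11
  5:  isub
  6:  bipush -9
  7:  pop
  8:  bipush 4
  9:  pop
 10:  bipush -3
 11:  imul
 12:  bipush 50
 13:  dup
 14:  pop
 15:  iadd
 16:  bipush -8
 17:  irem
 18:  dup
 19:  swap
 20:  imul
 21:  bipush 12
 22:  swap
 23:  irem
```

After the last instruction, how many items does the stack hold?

1

bipush -5 → [-5]
bipush -1 → [-5, -1]
imul      → [5]
bipush 11 → [5, 11]
isub      → [-6]
bipush -9 → [-6, -9]
pop       → [-6]
bipush 4  → [-6, 4]
pop       → [-6]
bipush -3 → [-6, -3]
imul      → [18]
bipush 50 → [18, 50]
dup       → [18, 50, 50]
pop       → [18, 50]
iadd      → [68]
bipush -8 → [68, -8]
irem      → [4]
dup       → [4, 4]
swap      → [4, 4]
imul      → [16]
bipush 12 → [16, 12]
swap      → [12, 16]
irem      → [12]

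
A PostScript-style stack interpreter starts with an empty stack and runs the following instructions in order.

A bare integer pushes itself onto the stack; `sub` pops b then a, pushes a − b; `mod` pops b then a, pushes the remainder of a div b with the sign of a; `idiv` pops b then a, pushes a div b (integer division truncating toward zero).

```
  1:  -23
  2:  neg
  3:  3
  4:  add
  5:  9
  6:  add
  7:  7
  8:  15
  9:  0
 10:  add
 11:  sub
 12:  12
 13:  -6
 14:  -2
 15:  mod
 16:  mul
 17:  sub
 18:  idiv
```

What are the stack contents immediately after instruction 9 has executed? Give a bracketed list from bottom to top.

-23 -> -23
neg -> 23
3   -> 23 3
add -> 26
9   -> 26 9
add -> 35
7   -> 35 7
15  -> 35 7 15
0   -> 35 7 15 0

[35, 7, 15, 0]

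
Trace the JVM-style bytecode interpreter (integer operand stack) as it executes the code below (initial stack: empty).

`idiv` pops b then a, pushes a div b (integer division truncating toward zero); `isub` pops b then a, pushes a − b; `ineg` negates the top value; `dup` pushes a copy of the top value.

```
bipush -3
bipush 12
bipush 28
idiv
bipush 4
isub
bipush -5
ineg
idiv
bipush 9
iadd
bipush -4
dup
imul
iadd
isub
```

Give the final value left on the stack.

-28

bipush -3  [-3]
bipush 12  [-3, 12]
bipush 28  [-3, 12, 28]
idiv       [-3, 0]
bipush 4   [-3, 0, 4]
isub       [-3, -4]
bipush -5  [-3, -4, -5]
ineg       [-3, -4, 5]
idiv       [-3, 0]
bipush 9   [-3, 0, 9]
iadd       [-3, 9]
bipush -4  [-3, 9, -4]
dup        [-3, 9, -4, -4]
imul       [-3, 9, 16]
iadd       [-3, 25]
isub       [-28]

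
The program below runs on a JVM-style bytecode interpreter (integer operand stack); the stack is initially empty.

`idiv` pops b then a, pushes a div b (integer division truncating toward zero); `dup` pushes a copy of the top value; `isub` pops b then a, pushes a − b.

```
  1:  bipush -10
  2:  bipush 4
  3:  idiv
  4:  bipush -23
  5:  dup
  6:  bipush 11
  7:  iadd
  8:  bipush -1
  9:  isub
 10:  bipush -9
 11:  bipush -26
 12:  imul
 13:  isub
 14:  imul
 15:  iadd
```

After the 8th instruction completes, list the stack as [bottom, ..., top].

[-2, -23, -12, -1]

bipush -10  [-10]
bipush 4    [-10, 4]
idiv        [-2]
bipush -23  [-2, -23]
dup         [-2, -23, -23]
bipush 11   [-2, -23, -23, 11]
iadd        [-2, -23, -12]
bipush -1   [-2, -23, -12, -1]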